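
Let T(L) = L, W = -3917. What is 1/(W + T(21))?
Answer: -1/3896 ≈ -0.00025667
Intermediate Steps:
1/(W + T(21)) = 1/(-3917 + 21) = 1/(-3896) = -1/3896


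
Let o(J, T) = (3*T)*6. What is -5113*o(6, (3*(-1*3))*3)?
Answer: 2484918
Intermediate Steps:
o(J, T) = 18*T
-5113*o(6, (3*(-1*3))*3) = -92034*(3*(-1*3))*3 = -92034*(3*(-3))*3 = -92034*(-9*3) = -92034*(-27) = -5113*(-486) = 2484918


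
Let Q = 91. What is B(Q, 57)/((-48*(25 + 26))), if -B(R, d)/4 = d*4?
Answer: 19/51 ≈ 0.37255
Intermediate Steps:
B(R, d) = -16*d (B(R, d) = -4*d*4 = -16*d)
B(Q, 57)/((-48*(25 + 26))) = (-16*57)/((-48*(25 + 26))) = -912/((-48*51)) = -912/(-2448) = -912*(-1/2448) = 19/51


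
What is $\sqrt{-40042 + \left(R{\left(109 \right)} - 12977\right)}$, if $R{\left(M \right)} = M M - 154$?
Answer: $6 i \sqrt{1147} \approx 203.2 i$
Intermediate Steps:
$R{\left(M \right)} = -154 + M^{2}$ ($R{\left(M \right)} = M^{2} - 154 = -154 + M^{2}$)
$\sqrt{-40042 + \left(R{\left(109 \right)} - 12977\right)} = \sqrt{-40042 - \left(13131 - 11881\right)} = \sqrt{-40042 + \left(\left(-154 + 11881\right) - 12977\right)} = \sqrt{-40042 + \left(11727 - 12977\right)} = \sqrt{-40042 - 1250} = \sqrt{-41292} = 6 i \sqrt{1147}$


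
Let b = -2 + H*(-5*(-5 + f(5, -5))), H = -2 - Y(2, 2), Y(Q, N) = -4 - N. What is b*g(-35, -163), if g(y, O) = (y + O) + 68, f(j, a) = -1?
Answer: -15340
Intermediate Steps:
H = 4 (H = -2 - (-4 - 1*2) = -2 - (-4 - 2) = -2 - 1*(-6) = -2 + 6 = 4)
g(y, O) = 68 + O + y (g(y, O) = (O + y) + 68 = 68 + O + y)
b = 118 (b = -2 + 4*(-5*(-5 - 1)) = -2 + 4*(-5*(-6)) = -2 + 4*30 = -2 + 120 = 118)
b*g(-35, -163) = 118*(68 - 163 - 35) = 118*(-130) = -15340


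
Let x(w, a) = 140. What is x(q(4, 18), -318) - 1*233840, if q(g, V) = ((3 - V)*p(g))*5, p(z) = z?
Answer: -233700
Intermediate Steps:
q(g, V) = 5*g*(3 - V) (q(g, V) = ((3 - V)*g)*5 = (g*(3 - V))*5 = 5*g*(3 - V))
x(q(4, 18), -318) - 1*233840 = 140 - 1*233840 = 140 - 233840 = -233700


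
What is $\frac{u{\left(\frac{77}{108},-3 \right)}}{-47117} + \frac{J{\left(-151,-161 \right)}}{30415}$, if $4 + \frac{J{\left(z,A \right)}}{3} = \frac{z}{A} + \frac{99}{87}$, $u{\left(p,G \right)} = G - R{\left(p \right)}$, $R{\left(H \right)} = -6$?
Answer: $- \frac{242274327}{955853391185} \approx -0.00025346$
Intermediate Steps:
$u{\left(p,G \right)} = 6 + G$ ($u{\left(p,G \right)} = G - -6 = G + 6 = 6 + G$)
$J{\left(z,A \right)} = - \frac{249}{29} + \frac{3 z}{A}$ ($J{\left(z,A \right)} = -12 + 3 \left(\frac{z}{A} + \frac{99}{87}\right) = -12 + 3 \left(\frac{z}{A} + 99 \cdot \frac{1}{87}\right) = -12 + 3 \left(\frac{z}{A} + \frac{33}{29}\right) = -12 + 3 \left(\frac{33}{29} + \frac{z}{A}\right) = -12 + \left(\frac{99}{29} + \frac{3 z}{A}\right) = - \frac{249}{29} + \frac{3 z}{A}$)
$\frac{u{\left(\frac{77}{108},-3 \right)}}{-47117} + \frac{J{\left(-151,-161 \right)}}{30415} = \frac{6 - 3}{-47117} + \frac{- \frac{249}{29} + 3 \left(-151\right) \frac{1}{-161}}{30415} = 3 \left(- \frac{1}{47117}\right) + \left(- \frac{249}{29} + 3 \left(-151\right) \left(- \frac{1}{161}\right)\right) \frac{1}{30415} = - \frac{3}{47117} + \left(- \frac{249}{29} + \frac{453}{161}\right) \frac{1}{30415} = - \frac{3}{47117} - \frac{26952}{142007635} = - \frac{242274327}{955853391185}$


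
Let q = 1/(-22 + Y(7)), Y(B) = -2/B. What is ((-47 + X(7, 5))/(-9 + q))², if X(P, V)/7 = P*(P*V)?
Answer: 67708203264/1990921 ≈ 34009.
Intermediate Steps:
q = -7/156 (q = 1/(-22 - 2/7) = 1/(-156/7) = -7/156 ≈ -0.044872)
X(P, V) = 7*V*P² (X(P, V) = 7*(P*(P*V)) = 7*(V*P²) = 7*V*P²)
((-47 + X(7, 5))/(-9 + q))² = ((-47 + 7*5*7²)/(-9 - 7/156))² = ((-47 + 7*5*49)/(-1411/156))² = ((-47 + 1715)*(-156/1411))² = (1668*(-156/1411))² = (-260208/1411)² = 67708203264/1990921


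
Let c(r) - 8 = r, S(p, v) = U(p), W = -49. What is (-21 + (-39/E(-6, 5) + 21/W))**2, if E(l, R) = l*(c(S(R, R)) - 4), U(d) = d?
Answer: 6806881/15876 ≈ 428.75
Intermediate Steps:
S(p, v) = p
c(r) = 8 + r
E(l, R) = l*(4 + R) (E(l, R) = l*((8 + R) - 4) = l*(4 + R))
(-21 + (-39/E(-6, 5) + 21/W))**2 = (-21 + (-39*(-1/(6*(4 + 5))) + 21/(-49)))**2 = (-21 + (-39/((-6*9)) + 21*(-1/49)))**2 = (-21 + (-39/(-54) - 3/7))**2 = (-21 + (-39*(-1/54) - 3/7))**2 = (-21 + (13/18 - 3/7))**2 = (-21 + 37/126)**2 = (-2609/126)**2 = 6806881/15876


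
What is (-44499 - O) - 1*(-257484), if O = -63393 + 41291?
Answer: 235087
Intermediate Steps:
O = -22102
(-44499 - O) - 1*(-257484) = (-44499 - 1*(-22102)) - 1*(-257484) = (-44499 + 22102) + 257484 = -22397 + 257484 = 235087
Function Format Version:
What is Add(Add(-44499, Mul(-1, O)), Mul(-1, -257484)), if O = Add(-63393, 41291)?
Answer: 235087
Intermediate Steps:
O = -22102
Add(Add(-44499, Mul(-1, O)), Mul(-1, -257484)) = Add(Add(-44499, Mul(-1, -22102)), Mul(-1, -257484)) = Add(Add(-44499, 22102), 257484) = Add(-22397, 257484) = 235087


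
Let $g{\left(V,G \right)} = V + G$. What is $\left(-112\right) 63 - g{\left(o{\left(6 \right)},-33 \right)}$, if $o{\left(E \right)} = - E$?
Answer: $-7017$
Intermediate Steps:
$g{\left(V,G \right)} = G + V$
$\left(-112\right) 63 - g{\left(o{\left(6 \right)},-33 \right)} = \left(-112\right) 63 - \left(-33 - 6\right) = -7056 - \left(-33 - 6\right) = -7056 - -39 = -7056 + 39 = -7017$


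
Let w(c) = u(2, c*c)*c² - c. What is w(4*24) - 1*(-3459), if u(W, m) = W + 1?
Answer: 31011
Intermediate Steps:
u(W, m) = 1 + W
w(c) = -c + 3*c² (w(c) = (1 + 2)*c² - c = 3*c² - c = -c + 3*c²)
w(4*24) - 1*(-3459) = (4*24)*(-1 + 3*(4*24)) - 1*(-3459) = 96*(-1 + 3*96) + 3459 = 96*(-1 + 288) + 3459 = 96*287 + 3459 = 27552 + 3459 = 31011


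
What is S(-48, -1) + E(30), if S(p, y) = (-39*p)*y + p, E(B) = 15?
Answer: -1905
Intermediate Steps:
S(p, y) = p - 39*p*y (S(p, y) = -39*p*y + p = p - 39*p*y)
S(-48, -1) + E(30) = -48*(1 - 39*(-1)) + 15 = -48*(1 + 39) + 15 = -48*40 + 15 = -1920 + 15 = -1905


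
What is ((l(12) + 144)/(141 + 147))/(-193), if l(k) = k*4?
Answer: -2/579 ≈ -0.0034542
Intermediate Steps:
l(k) = 4*k
((l(12) + 144)/(141 + 147))/(-193) = ((4*12 + 144)/(141 + 147))/(-193) = -(48 + 144)/(193*288) = -192/(193*288) = -1/193*⅔ = -2/579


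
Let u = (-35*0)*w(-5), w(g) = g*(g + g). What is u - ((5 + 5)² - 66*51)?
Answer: 3266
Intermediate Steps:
w(g) = 2*g² (w(g) = g*(2*g) = 2*g²)
u = 0 (u = (-35*0)*(2*(-5)²) = 0*(2*25) = 0*50 = 0)
u - ((5 + 5)² - 66*51) = 0 - ((5 + 5)² - 66*51) = 0 - (10² - 3366) = 0 - (100 - 3366) = 0 - 1*(-3266) = 0 + 3266 = 3266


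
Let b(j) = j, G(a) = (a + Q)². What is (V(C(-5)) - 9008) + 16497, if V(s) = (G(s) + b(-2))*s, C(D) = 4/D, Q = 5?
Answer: 934561/125 ≈ 7476.5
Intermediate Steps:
G(a) = (5 + a)² (G(a) = (a + 5)² = (5 + a)²)
V(s) = s*(-2 + (5 + s)²) (V(s) = ((5 + s)² - 2)*s = (-2 + (5 + s)²)*s = s*(-2 + (5 + s)²))
(V(C(-5)) - 9008) + 16497 = ((4/(-5))*(-2 + (5 + 4/(-5))²) - 9008) + 16497 = ((4*(-⅕))*(-2 + (5 + 4*(-⅕))²) - 9008) + 16497 = (-4*(-2 + (5 - ⅘)²)/5 - 9008) + 16497 = (-4*(-2 + (21/5)²)/5 - 9008) + 16497 = (-4*(-2 + 441/25)/5 - 9008) + 16497 = (-⅘*391/25 - 9008) + 16497 = (-1564/125 - 9008) + 16497 = -1127564/125 + 16497 = 934561/125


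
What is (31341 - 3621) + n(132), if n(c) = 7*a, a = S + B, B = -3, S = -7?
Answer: 27650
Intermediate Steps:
a = -10 (a = -7 - 3 = -10)
n(c) = -70 (n(c) = 7*(-10) = -70)
(31341 - 3621) + n(132) = (31341 - 3621) - 70 = 27720 - 70 = 27650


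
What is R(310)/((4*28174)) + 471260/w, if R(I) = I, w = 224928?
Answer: 1661838895/792140184 ≈ 2.0979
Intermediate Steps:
R(310)/((4*28174)) + 471260/w = 310/((4*28174)) + 471260/224928 = 310/112696 + 471260*(1/224928) = 310*(1/112696) + 117815/56232 = 155/56348 + 117815/56232 = 1661838895/792140184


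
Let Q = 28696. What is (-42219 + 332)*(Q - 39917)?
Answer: 470014027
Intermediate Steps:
(-42219 + 332)*(Q - 39917) = (-42219 + 332)*(28696 - 39917) = -41887*(-11221) = 470014027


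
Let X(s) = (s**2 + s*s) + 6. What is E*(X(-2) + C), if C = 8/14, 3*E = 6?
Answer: 204/7 ≈ 29.143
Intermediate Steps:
E = 2 (E = (1/3)*6 = 2)
C = 4/7 (C = 8*(1/14) = 4/7 ≈ 0.57143)
X(s) = 6 + 2*s**2 (X(s) = (s**2 + s**2) + 6 = 2*s**2 + 6 = 6 + 2*s**2)
E*(X(-2) + C) = 2*((6 + 2*(-2)**2) + 4/7) = 2*((6 + 2*4) + 4/7) = 2*((6 + 8) + 4/7) = 2*(14 + 4/7) = 2*(102/7) = 204/7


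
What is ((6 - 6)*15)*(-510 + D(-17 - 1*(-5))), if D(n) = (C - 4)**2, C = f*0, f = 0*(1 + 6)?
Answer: 0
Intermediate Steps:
f = 0 (f = 0*7 = 0)
C = 0 (C = 0*0 = 0)
D(n) = 16 (D(n) = (0 - 4)**2 = (-4)**2 = 16)
((6 - 6)*15)*(-510 + D(-17 - 1*(-5))) = ((6 - 6)*15)*(-510 + 16) = (0*15)*(-494) = 0*(-494) = 0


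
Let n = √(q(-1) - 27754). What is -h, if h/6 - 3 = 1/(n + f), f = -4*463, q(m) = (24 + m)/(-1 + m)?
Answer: -41484626/2305113 + 2*I*√111062/2305113 ≈ -17.997 + 0.00028915*I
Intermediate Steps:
q(m) = (24 + m)/(-1 + m)
f = -1852
n = I*√111062/2 (n = √((24 - 1)/(-1 - 1) - 27754) = √(23/(-2) - 27754) = √(-½*23 - 27754) = √(-23/2 - 27754) = √(-55531/2) = I*√111062/2 ≈ 166.63*I)
h = 18 + 6/(-1852 + I*√111062/2) (h = 18 + 6/(I*√111062/2 - 1852) = 18 + 6/(-1852 + I*√111062/2) ≈ 17.997 - 0.00028915*I)
-h = -(41484626/2305113 - 2*I*√111062/2305113) = -41484626/2305113 + 2*I*√111062/2305113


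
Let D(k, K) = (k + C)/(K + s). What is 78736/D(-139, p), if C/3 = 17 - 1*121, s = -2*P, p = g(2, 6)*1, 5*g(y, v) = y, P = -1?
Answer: -944832/2255 ≈ -418.99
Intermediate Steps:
g(y, v) = y/5
p = 2/5 (p = ((1/5)*2)*1 = (2/5)*1 = 2/5 ≈ 0.40000)
s = 2 (s = -2*(-1) = 2)
C = -312 (C = 3*(17 - 1*121) = 3*(17 - 121) = 3*(-104) = -312)
D(k, K) = (-312 + k)/(2 + K) (D(k, K) = (k - 312)/(K + 2) = (-312 + k)/(2 + K))
78736/D(-139, p) = 78736/(((-312 - 139)/(2 + 2/5))) = 78736/((-451/(12/5))) = 78736/(((5/12)*(-451))) = 78736/(-2255/12) = 78736*(-12/2255) = -944832/2255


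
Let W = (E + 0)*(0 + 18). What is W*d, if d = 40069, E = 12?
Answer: 8654904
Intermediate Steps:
W = 216 (W = (12 + 0)*(0 + 18) = 12*18 = 216)
W*d = 216*40069 = 8654904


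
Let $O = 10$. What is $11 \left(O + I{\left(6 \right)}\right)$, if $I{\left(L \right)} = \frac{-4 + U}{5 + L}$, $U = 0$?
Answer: $106$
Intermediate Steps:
$I{\left(L \right)} = - \frac{4}{5 + L}$ ($I{\left(L \right)} = \frac{-4 + 0}{5 + L} = - \frac{4}{5 + L}$)
$11 \left(O + I{\left(6 \right)}\right) = 11 \left(10 - \frac{4}{5 + 6}\right) = 11 \left(10 - \frac{4}{11}\right) = 11 \cdot \frac{106}{11} = 106$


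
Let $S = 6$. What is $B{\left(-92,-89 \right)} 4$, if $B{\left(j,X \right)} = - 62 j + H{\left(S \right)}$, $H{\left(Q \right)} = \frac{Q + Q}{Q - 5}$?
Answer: $22864$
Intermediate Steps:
$H{\left(Q \right)} = \frac{2 Q}{-5 + Q}$
$B{\left(j,X \right)} = 12 - 62 j$ ($B{\left(j,X \right)} = - 62 j + 2 \cdot 6 \frac{1}{-5 + 6} = - 62 j + 2 \cdot 6 \cdot 1^{-1} = - 62 j + 2 \cdot 6 \cdot 1 = - 62 j + 12 = 12 - 62 j$)
$B{\left(-92,-89 \right)} 4 = \left(12 - -5704\right) 4 = \left(12 + 5704\right) 4 = 5716 \cdot 4 = 22864$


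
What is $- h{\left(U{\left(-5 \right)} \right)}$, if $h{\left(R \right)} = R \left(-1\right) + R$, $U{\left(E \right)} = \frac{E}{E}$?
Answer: $0$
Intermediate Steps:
$U{\left(E \right)} = 1$
$h{\left(R \right)} = 0$ ($h{\left(R \right)} = - R + R = 0$)
$- h{\left(U{\left(-5 \right)} \right)} = \left(-1\right) 0 = 0$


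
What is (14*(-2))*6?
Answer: -168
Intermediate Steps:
(14*(-2))*6 = -28*6 = -168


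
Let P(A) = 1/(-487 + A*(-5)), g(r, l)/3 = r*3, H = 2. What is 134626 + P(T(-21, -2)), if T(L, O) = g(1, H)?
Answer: 71621031/532 ≈ 1.3463e+5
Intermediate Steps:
g(r, l) = 9*r (g(r, l) = 3*(r*3) = 3*(3*r) = 9*r)
T(L, O) = 9 (T(L, O) = 9*1 = 9)
P(A) = 1/(-487 - 5*A)
134626 + P(T(-21, -2)) = 134626 - 1/(487 + 5*9) = 134626 - 1/(487 + 45) = 134626 - 1/532 = 71621031/532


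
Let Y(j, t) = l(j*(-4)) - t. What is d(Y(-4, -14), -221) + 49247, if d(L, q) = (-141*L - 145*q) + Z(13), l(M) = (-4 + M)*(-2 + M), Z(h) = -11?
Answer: 55619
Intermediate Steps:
Y(j, t) = 8 - t + 16*j² + 24*j (Y(j, t) = (8 + (j*(-4))² - 6*j*(-4)) - t = (8 + (-4*j)² - (-24)*j) - t = (8 + 16*j² + 24*j) - t = 8 - t + 16*j² + 24*j)
d(L, q) = -11 - 145*q - 141*L (d(L, q) = (-141*L - 145*q) - 11 = (-145*q - 141*L) - 11 = -11 - 145*q - 141*L)
d(Y(-4, -14), -221) + 49247 = (-11 - 145*(-221) - 141*(8 - 1*(-14) + 16*(-4)² + 24*(-4))) + 49247 = (-11 + 32045 - 141*(8 + 14 + 16*16 - 96)) + 49247 = (-11 + 32045 - 141*(8 + 14 + 256 - 96)) + 49247 = (-11 + 32045 - 141*182) + 49247 = (-11 + 32045 - 25662) + 49247 = 6372 + 49247 = 55619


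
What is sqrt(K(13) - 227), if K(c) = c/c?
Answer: I*sqrt(226) ≈ 15.033*I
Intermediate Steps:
K(c) = 1
sqrt(K(13) - 227) = sqrt(1 - 227) = sqrt(-226) = I*sqrt(226)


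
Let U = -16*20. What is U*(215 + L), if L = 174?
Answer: -124480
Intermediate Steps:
U = -320
U*(215 + L) = -320*(215 + 174) = -320*389 = -124480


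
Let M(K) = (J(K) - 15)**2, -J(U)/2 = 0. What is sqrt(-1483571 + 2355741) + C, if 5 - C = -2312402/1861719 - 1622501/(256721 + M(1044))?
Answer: 6006609634381/478361250174 + sqrt(872170) ≈ 946.46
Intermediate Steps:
J(U) = 0 (J(U) = -2*0 = 0)
M(K) = 225 (M(K) = (0 - 15)**2 = (-15)**2 = 225)
C = 6006609634381/478361250174 (C = 5 - (-2312402/1861719 - 1622501/(256721 + 225)) = 5 - (-2312402*1/1861719 - 1622501/256946) = 5 - (-2312402/1861719 - 1622501*1/256946) = 5 - (-2312402/1861719 - 1622501/256946) = 5 - 1*(-3614803383511/478361250174) = 5 + 3614803383511/478361250174 = 6006609634381/478361250174 ≈ 12.557)
sqrt(-1483571 + 2355741) + C = sqrt(-1483571 + 2355741) + 6006609634381/478361250174 = sqrt(872170) + 6006609634381/478361250174 = 6006609634381/478361250174 + sqrt(872170)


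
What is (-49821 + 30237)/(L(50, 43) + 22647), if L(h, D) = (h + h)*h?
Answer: -19584/27647 ≈ -0.70836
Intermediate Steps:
L(h, D) = 2*h**2 (L(h, D) = (2*h)*h = 2*h**2)
(-49821 + 30237)/(L(50, 43) + 22647) = (-49821 + 30237)/(2*50**2 + 22647) = -19584/(2*2500 + 22647) = -19584/(5000 + 22647) = -19584/27647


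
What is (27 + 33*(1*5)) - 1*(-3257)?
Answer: 3449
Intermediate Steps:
(27 + 33*(1*5)) - 1*(-3257) = (27 + 33*5) + 3257 = (27 + 165) + 3257 = 192 + 3257 = 3449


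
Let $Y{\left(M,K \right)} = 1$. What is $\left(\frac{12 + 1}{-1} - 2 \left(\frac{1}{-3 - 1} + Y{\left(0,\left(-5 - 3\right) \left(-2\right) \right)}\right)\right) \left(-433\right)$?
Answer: $\frac{12557}{2} \approx 6278.5$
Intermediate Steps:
$\left(\frac{12 + 1}{-1} - 2 \left(\frac{1}{-3 - 1} + Y{\left(0,\left(-5 - 3\right) \left(-2\right) \right)}\right)\right) \left(-433\right) = \left(\frac{12 + 1}{-1} - 2 \left(\frac{1}{-3 - 1} + 1\right)\right) \left(-433\right) = \left(13 \left(-1\right) - 2 \left(\frac{1}{-4} + 1\right)\right) \left(-433\right) = \left(-13 - 2 \left(- \frac{1}{4} + 1\right)\right) \left(-433\right) = \left(-13 - \frac{3}{2}\right) \left(-433\right) = \left(- \frac{29}{2}\right) \left(-433\right) = \frac{12557}{2}$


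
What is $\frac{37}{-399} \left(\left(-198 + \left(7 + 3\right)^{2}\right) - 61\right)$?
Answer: $\frac{1961}{133} \approx 14.744$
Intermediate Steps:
$\frac{37}{-399} \left(\left(-198 + \left(7 + 3\right)^{2}\right) - 61\right) = 37 \left(- \frac{1}{399}\right) \left(\left(-198 + 10^{2}\right) - 61\right) = - \frac{37 \left(\left(-198 + 100\right) - 61\right)}{399} = - \frac{37 \left(-98 - 61\right)}{399} = \left(- \frac{37}{399}\right) \left(-159\right) = \frac{1961}{133}$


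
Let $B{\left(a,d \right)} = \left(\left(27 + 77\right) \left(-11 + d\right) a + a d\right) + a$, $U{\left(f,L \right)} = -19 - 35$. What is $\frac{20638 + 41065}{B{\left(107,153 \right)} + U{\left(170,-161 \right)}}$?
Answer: $\frac{61703}{1596600} \approx 0.038647$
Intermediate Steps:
$U{\left(f,L \right)} = -54$ ($U{\left(f,L \right)} = -19 - 35 = -54$)
$B{\left(a,d \right)} = a + a d + a \left(-1144 + 104 d\right)$ ($B{\left(a,d \right)} = \left(104 \left(-11 + d\right) a + a d\right) + a = \left(\left(-1144 + 104 d\right) a + a d\right) + a = \left(a \left(-1144 + 104 d\right) + a d\right) + a = \left(a d + a \left(-1144 + 104 d\right)\right) + a = a + a d + a \left(-1144 + 104 d\right)$)
$\frac{20638 + 41065}{B{\left(107,153 \right)} + U{\left(170,-161 \right)}} = \frac{20638 + 41065}{3 \cdot 107 \left(-381 + 35 \cdot 153\right) - 54} = \frac{61703}{3 \cdot 107 \left(-381 + 5355\right) - 54} = \frac{61703}{3 \cdot 107 \cdot 4974 - 54} = \frac{61703}{1596654 - 54} = \frac{61703}{1596600}$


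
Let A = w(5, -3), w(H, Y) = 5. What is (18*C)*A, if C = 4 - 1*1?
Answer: 270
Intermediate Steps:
A = 5
C = 3 (C = 4 - 1 = 3)
(18*C)*A = (18*3)*5 = 54*5 = 270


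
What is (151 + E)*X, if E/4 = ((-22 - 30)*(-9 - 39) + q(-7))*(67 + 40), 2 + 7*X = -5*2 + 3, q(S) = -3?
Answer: -9604395/7 ≈ -1.3721e+6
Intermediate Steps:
X = -9/7 (X = -2/7 + (-5*2 + 3)/7 = -2/7 + (-10 + 3)/7 = -2/7 + (1/7)*(-7) = -2/7 - 1 = -9/7 ≈ -1.2857)
E = 1067004 (E = 4*(((-22 - 30)*(-9 - 39) - 3)*(67 + 40)) = 4*((-52*(-48) - 3)*107) = 4*((2496 - 3)*107) = 4*(2493*107) = 4*266751 = 1067004)
(151 + E)*X = (151 + 1067004)*(-9/7) = 1067155*(-9/7) = -9604395/7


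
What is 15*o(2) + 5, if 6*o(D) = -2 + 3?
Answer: 15/2 ≈ 7.5000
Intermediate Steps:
o(D) = ⅙ (o(D) = (-2 + 3)/6 = (⅙)*1 = ⅙)
15*o(2) + 5 = 15*(⅙) + 5 = 5/2 + 5 = 15/2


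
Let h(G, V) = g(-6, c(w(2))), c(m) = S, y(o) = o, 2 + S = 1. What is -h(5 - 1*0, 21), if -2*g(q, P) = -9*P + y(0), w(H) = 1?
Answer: 9/2 ≈ 4.5000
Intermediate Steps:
S = -1 (S = -2 + 1 = -1)
c(m) = -1
g(q, P) = 9*P/2 (g(q, P) = -(-9*P + 0)/2 = -(-9)*P/2 = 9*P/2)
h(G, V) = -9/2 (h(G, V) = (9/2)*(-1) = -9/2)
-h(5 - 1*0, 21) = -1*(-9/2) = 9/2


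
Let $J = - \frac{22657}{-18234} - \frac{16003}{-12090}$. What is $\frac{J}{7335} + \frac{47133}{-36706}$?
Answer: $- \frac{488416705043993}{380470361828850} \approx -1.2837$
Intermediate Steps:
$J = \frac{3626422}{1413135}$ ($J = \left(-22657\right) \left(- \frac{1}{18234}\right) - - \frac{1231}{930} = \frac{22657}{18234} + \frac{1231}{930} = \frac{3626422}{1413135} \approx 2.5662$)
$\frac{J}{7335} + \frac{47133}{-36706} = \frac{3626422}{1413135 \cdot 7335} + \frac{47133}{-36706} = \frac{3626422}{1413135} \cdot \frac{1}{7335} + 47133 \left(- \frac{1}{36706}\right) = \frac{3626422}{10365345225} - \frac{47133}{36706} = - \frac{488416705043993}{380470361828850}$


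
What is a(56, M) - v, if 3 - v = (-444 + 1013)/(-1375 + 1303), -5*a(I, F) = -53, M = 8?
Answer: -109/360 ≈ -0.30278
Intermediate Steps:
a(I, F) = 53/5 (a(I, F) = -1/5*(-53) = 53/5)
v = 785/72 (v = 3 - (-444 + 1013)/(-1375 + 1303) = 3 - 569/(-72) = 3 - 569*(-1)/72 = 3 - 1*(-569/72) = 3 + 569/72 = 785/72 ≈ 10.903)
a(56, M) - v = 53/5 - 1*785/72 = 53/5 - 785/72 = -109/360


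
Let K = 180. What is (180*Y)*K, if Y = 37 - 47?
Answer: -324000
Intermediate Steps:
Y = -10
(180*Y)*K = (180*(-10))*180 = -1800*180 = -324000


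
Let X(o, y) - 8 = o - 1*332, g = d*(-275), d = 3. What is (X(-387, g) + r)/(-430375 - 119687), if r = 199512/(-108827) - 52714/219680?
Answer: 8523762261799/6575197844576160 ≈ 0.0012964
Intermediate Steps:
g = -825 (g = 3*(-275) = -825)
X(o, y) = -324 + o (X(o, y) = 8 + (o - 1*332) = 8 + (o - 332) = 8 + (-332 + o) = -324 + o)
r = -24782751319/11953557680 (r = 199512*(-1/108827) - 52714*1/219680 = -199512/108827 - 26357/109840 = -24782751319/11953557680 ≈ -2.0733)
(X(-387, g) + r)/(-430375 - 119687) = ((-324 - 387) - 24782751319/11953557680)/(-430375 - 119687) = (-711 - 24782751319/11953557680)/(-550062) = -8523762261799/11953557680*(-1/550062) = 8523762261799/6575197844576160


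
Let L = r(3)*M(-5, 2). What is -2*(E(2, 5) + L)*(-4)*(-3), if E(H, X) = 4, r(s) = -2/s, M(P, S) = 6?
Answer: 0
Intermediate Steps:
L = -4 (L = -2/3*6 = -2*⅓*6 = -⅔*6 = -4)
-2*(E(2, 5) + L)*(-4)*(-3) = -2*(4 - 4)*(-4)*(-3) = -0*(-4)*(-3) = -2*0*(-3) = 0*(-3) = 0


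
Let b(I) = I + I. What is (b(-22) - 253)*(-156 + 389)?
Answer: -69201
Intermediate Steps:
b(I) = 2*I
(b(-22) - 253)*(-156 + 389) = (2*(-22) - 253)*(-156 + 389) = (-44 - 253)*233 = -297*233 = -69201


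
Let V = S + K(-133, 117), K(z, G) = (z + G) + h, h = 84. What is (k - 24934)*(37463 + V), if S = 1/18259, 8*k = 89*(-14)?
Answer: -34386933996135/36518 ≈ -9.4164e+8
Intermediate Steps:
k = -623/4 (k = (89*(-14))/8 = (⅛)*(-1246) = -623/4 ≈ -155.75)
K(z, G) = 84 + G + z (K(z, G) = (z + G) + 84 = (G + z) + 84 = 84 + G + z)
S = 1/18259 ≈ 5.4768e-5
V = 1241613/18259 (V = 1/18259 + (84 + 117 - 133) = 1/18259 + 68 = 1241613/18259 ≈ 68.000)
(k - 24934)*(37463 + V) = (-623/4 - 24934)*(37463 + 1241613/18259) = -100359/4*685278530/18259 = -34386933996135/36518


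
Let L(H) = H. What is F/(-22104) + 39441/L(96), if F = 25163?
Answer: 36224509/88416 ≈ 409.71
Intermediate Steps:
F/(-22104) + 39441/L(96) = 25163/(-22104) + 39441/96 = 25163*(-1/22104) + 39441*(1/96) = -25163/22104 + 13147/32 = 36224509/88416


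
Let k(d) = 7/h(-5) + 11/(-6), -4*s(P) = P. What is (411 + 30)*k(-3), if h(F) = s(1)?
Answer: -26313/2 ≈ -13157.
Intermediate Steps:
s(P) = -P/4
h(F) = -1/4 (h(F) = -1/4*1 = -1/4)
k(d) = -179/6 (k(d) = 7/(-1/4) + 11/(-6) = 7*(-4) + 11*(-1/6) = -28 - 11/6 = -179/6)
(411 + 30)*k(-3) = (411 + 30)*(-179/6) = 441*(-179/6) = -26313/2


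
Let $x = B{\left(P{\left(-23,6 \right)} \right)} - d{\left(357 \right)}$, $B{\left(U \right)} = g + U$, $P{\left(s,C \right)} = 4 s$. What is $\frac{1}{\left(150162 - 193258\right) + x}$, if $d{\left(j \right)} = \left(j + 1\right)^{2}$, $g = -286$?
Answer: $- \frac{1}{171638} \approx -5.8262 \cdot 10^{-6}$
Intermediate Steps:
$B{\left(U \right)} = -286 + U$
$d{\left(j \right)} = \left(1 + j\right)^{2}$
$x = -128542$ ($x = \left(-286 + 4 \left(-23\right)\right) - \left(1 + 357\right)^{2} = \left(-286 - 92\right) - 358^{2} = -378 - 128164 = -128542$)
$\frac{1}{\left(150162 - 193258\right) + x} = \frac{1}{\left(150162 - 193258\right) - 128542} = \frac{1}{-43096 - 128542} = \frac{1}{-171638} = - \frac{1}{171638}$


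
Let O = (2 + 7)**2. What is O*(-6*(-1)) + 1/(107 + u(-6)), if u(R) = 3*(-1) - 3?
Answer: 49087/101 ≈ 486.01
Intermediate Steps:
u(R) = -6 (u(R) = -3 - 3 = -6)
O = 81 (O = 9**2 = 81)
O*(-6*(-1)) + 1/(107 + u(-6)) = 81*(-6*(-1)) + 1/(107 - 6) = 81*6 + 1/101 = 486 + 1/101 = 49087/101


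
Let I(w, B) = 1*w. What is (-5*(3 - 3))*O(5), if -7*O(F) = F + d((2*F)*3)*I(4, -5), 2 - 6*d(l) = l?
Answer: 0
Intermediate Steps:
I(w, B) = w
d(l) = ⅓ - l/6
O(F) = -4/21 + 3*F/7 (O(F) = -(F + (⅓ - 2*F*3/6)*4)/7 = -(F + (⅓ - F)*4)/7 = -(F + (4/3 - 4*F))/7 = -(4/3 - 3*F)/7 = -4/21 + 3*F/7)
(-5*(3 - 3))*O(5) = (-5*(3 - 3))*(-4/21 + (3/7)*5) = (-5*0)*(-4/21 + 15/7) = 0*(41/21) = 0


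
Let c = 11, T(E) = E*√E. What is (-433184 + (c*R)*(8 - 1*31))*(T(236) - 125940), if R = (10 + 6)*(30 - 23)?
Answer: 58123828800 - 217837440*√59 ≈ 5.6451e+10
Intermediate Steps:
T(E) = E^(3/2)
R = 112 (R = 16*7 = 112)
(-433184 + (c*R)*(8 - 1*31))*(T(236) - 125940) = (-433184 + (11*112)*(8 - 1*31))*(236^(3/2) - 125940) = (-433184 + 1232*(8 - 31))*(472*√59 - 125940) = (-433184 + 1232*(-23))*(-125940 + 472*√59) = (-433184 - 28336)*(-125940 + 472*√59) = -461520*(-125940 + 472*√59) = 58123828800 - 217837440*√59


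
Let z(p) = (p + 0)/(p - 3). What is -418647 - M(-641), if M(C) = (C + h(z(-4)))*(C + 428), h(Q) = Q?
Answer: -3885408/7 ≈ -5.5506e+5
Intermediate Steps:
z(p) = p/(-3 + p)
M(C) = (428 + C)*(4/7 + C) (M(C) = (C - 4/(-3 - 4))*(C + 428) = (C - 4/(-7))*(428 + C) = (C - 4*(-⅐))*(428 + C) = (C + 4/7)*(428 + C) = (4/7 + C)*(428 + C) = (428 + C)*(4/7 + C))
-418647 - M(-641) = -418647 - (1712/7 + (-641)² + (3000/7)*(-641)) = -418647 - (1712/7 + 410881 - 1923000/7) = -418647 - 1*954879/7 = -418647 - 954879/7 = -3885408/7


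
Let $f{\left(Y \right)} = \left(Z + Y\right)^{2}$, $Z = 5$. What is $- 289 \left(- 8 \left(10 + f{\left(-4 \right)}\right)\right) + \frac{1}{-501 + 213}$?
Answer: $\frac{7324415}{288} \approx 25432.0$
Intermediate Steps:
$f{\left(Y \right)} = \left(5 + Y\right)^{2}$
$- 289 \left(- 8 \left(10 + f{\left(-4 \right)}\right)\right) + \frac{1}{-501 + 213} = - 289 \left(- 8 \left(10 + \left(5 - 4\right)^{2}\right)\right) + \frac{1}{-501 + 213} = - 289 \left(- 8 \left(10 + 1^{2}\right)\right) + \frac{1}{-288} = - 289 \left(- 8 \left(10 + 1\right)\right) - \frac{1}{288} = - 289 \left(\left(-8\right) 11\right) - \frac{1}{288} = \left(-289\right) \left(-88\right) - \frac{1}{288} = 25432 - \frac{1}{288} = \frac{7324415}{288}$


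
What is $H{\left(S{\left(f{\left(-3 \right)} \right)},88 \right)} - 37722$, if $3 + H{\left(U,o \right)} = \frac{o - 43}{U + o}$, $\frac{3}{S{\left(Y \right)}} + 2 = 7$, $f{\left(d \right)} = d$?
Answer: $- \frac{16711950}{443} \approx -37725.0$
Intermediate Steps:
$S{\left(Y \right)} = \frac{3}{5}$ ($S{\left(Y \right)} = \frac{3}{-2 + 7} = \frac{3}{5}$)
$H{\left(U,o \right)} = -3 + \frac{-43 + o}{U + o}$ ($H{\left(U,o \right)} = -3 + \frac{o - 43}{U + o} = -3 + \frac{-43 + o}{U + o}$)
$H{\left(S{\left(f{\left(-3 \right)} \right)},88 \right)} - 37722 = \frac{-43 - \frac{9}{5} - 176}{\frac{3}{5} + 88} - 37722 = \frac{-43 - \frac{9}{5} - 176}{\frac{443}{5}} - 37722 = \frac{5}{443} \left(- \frac{1104}{5}\right) - 37722 = - \frac{1104}{443} - 37722 = - \frac{16711950}{443}$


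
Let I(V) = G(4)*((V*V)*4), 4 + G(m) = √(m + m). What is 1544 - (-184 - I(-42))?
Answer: -26496 + 14112*√2 ≈ -6538.6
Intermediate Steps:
G(m) = -4 + √2*√m (G(m) = -4 + √(m + m) = -4 + √(2*m) = -4 + √2*√m)
I(V) = 4*V²*(-4 + 2*√2) (I(V) = (-4 + √2*√4)*((V*V)*4) = (-4 + √2*2)*(V²*4) = (-4 + 2*√2)*(4*V²) = 4*V²*(-4 + 2*√2))
1544 - (-184 - I(-42)) = 1544 - (-184 - 8*(-42)²*(-2 + √2)) = 1544 - (-184 - 8*1764*(-2 + √2)) = 1544 - (-184 - (-28224 + 14112*√2)) = 1544 - (-184 + (28224 - 14112*√2)) = 1544 - (28040 - 14112*√2) = 1544 + (-28040 + 14112*√2) = -26496 + 14112*√2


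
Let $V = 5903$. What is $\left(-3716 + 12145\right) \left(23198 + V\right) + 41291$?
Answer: $245333620$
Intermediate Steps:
$\left(-3716 + 12145\right) \left(23198 + V\right) + 41291 = \left(-3716 + 12145\right) \left(23198 + 5903\right) + 41291 = 8429 \cdot 29101 + 41291 = 245292329 + 41291 = 245333620$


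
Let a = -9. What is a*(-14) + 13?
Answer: 139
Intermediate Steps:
a*(-14) + 13 = -9*(-14) + 13 = 126 + 13 = 139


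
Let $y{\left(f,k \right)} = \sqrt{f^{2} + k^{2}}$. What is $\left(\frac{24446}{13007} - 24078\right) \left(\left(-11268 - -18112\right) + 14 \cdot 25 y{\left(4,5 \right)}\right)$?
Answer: $- \frac{2143254036400}{13007} - \frac{109605335000 \sqrt{41}}{13007} \approx -2.1873 \cdot 10^{8}$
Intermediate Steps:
$\left(\frac{24446}{13007} - 24078\right) \left(\left(-11268 - -18112\right) + 14 \cdot 25 y{\left(4,5 \right)}\right) = \left(\frac{24446}{13007} - 24078\right) \left(\left(-11268 - -18112\right) + 14 \cdot 25 \sqrt{4^{2} + 5^{2}}\right) = \left(24446 \cdot \frac{1}{13007} - 24078\right) \left(\left(-11268 + 18112\right) + 350 \sqrt{16 + 25}\right) = \left(\frac{24446}{13007} - 24078\right) \left(6844 + 350 \sqrt{41}\right) = - \frac{313158100 \left(6844 + 350 \sqrt{41}\right)}{13007} = - \frac{2143254036400}{13007} - \frac{109605335000 \sqrt{41}}{13007}$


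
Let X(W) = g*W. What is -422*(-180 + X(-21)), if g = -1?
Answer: 67098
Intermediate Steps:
X(W) = -W
-422*(-180 + X(-21)) = -422*(-180 - 1*(-21)) = -422*(-180 + 21) = -422*(-159) = 67098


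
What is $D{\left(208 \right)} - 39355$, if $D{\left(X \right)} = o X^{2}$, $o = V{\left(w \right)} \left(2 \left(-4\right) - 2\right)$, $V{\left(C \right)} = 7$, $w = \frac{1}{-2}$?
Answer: $-3067835$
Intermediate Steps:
$w = - \frac{1}{2} \approx -0.5$
$o = -70$ ($o = 7 \left(2 \left(-4\right) - 2\right) = 7 \left(-8 - 2\right) = 7 \left(-10\right) = -70$)
$D{\left(X \right)} = - 70 X^{2}$
$D{\left(208 \right)} - 39355 = - 70 \cdot 208^{2} - 39355 = \left(-70\right) 43264 - 39355 = -3028480 - 39355 = -3067835$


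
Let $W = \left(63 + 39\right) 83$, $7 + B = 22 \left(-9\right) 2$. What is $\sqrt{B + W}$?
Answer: $\sqrt{8063} \approx 89.794$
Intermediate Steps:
$B = -403$ ($B = -7 + 22 \left(-9\right) 2 = -7 - 396 = -403$)
$W = 8466$ ($W = 102 \cdot 83 = 8466$)
$\sqrt{B + W} = \sqrt{-403 + 8466} = \sqrt{8063}$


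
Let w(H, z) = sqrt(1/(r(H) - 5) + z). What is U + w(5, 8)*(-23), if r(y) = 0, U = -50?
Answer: -50 - 23*sqrt(195)/5 ≈ -114.24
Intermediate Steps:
w(H, z) = sqrt(-1/5 + z) (w(H, z) = sqrt(1/(0 - 5) + z) = sqrt(1/(-5) + z) = sqrt(-1/5 + z))
U + w(5, 8)*(-23) = -50 + (sqrt(-5 + 25*8)/5)*(-23) = -50 + (sqrt(-5 + 200)/5)*(-23) = -50 + (sqrt(195)/5)*(-23) = -50 - 23*sqrt(195)/5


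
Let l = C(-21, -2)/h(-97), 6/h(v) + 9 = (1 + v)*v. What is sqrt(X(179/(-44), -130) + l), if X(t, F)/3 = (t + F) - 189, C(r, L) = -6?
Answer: I*sqrt(4971747)/22 ≈ 101.35*I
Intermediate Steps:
h(v) = 6/(-9 + v*(1 + v)) (h(v) = 6/(-9 + (1 + v)*v) = 6/(-9 + v*(1 + v)))
X(t, F) = -567 + 3*F + 3*t (X(t, F) = 3*((t + F) - 189) = 3*((F + t) - 189) = 3*(-189 + F + t) = -567 + 3*F + 3*t)
l = -9303 (l = -6/(6/(-9 - 97 + (-97)**2)) = -6/(6/(-9 - 97 + 9409)) = -6/(6/9303) = -6/(6*(1/9303)) = -6/2/3101 = -6*3101/2 = -9303)
sqrt(X(179/(-44), -130) + l) = sqrt((-567 + 3*(-130) + 3*(179/(-44))) - 9303) = sqrt((-567 - 390 + 3*(179*(-1/44))) - 9303) = sqrt((-567 - 390 + 3*(-179/44)) - 9303) = sqrt((-567 - 390 - 537/44) - 9303) = sqrt(-42645/44 - 9303) = sqrt(-451977/44) = I*sqrt(4971747)/22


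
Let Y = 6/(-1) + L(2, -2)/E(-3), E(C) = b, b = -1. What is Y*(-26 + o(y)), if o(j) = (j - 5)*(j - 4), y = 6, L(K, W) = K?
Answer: 192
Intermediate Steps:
E(C) = -1
o(j) = (-5 + j)*(-4 + j)
Y = -8 (Y = 6/(-1) + 2/(-1) = 6*(-1) + 2*(-1) = -6 - 2 = -8)
Y*(-26 + o(y)) = -8*(-26 + (20 + 6² - 9*6)) = -8*(-26 + (20 + 36 - 54)) = -8*(-26 + 2) = -8*(-24) = 192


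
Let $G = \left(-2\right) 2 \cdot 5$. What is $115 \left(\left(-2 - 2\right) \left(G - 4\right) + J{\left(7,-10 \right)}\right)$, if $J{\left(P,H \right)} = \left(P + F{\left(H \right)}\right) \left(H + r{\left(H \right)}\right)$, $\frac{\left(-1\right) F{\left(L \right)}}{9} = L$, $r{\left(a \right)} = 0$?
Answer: $-100510$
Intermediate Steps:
$G = -20$ ($G = \left(-4\right) 5 = -20$)
$F{\left(L \right)} = - 9 L$
$J{\left(P,H \right)} = H \left(P - 9 H\right)$ ($J{\left(P,H \right)} = \left(P - 9 H\right) \left(H + 0\right) = \left(P - 9 H\right) H = H \left(P - 9 H\right)$)
$115 \left(\left(-2 - 2\right) \left(G - 4\right) + J{\left(7,-10 \right)}\right) = 115 \left(\left(-2 - 2\right) \left(-20 - 4\right) - 10 \left(7 - -90\right)\right) = 115 \left(\left(-2 - 2\right) \left(-24\right) - 10 \left(7 + 90\right)\right) = 115 \left(\left(-4\right) \left(-24\right) - 970\right) = 115 \left(96 - 970\right) = 115 \left(-874\right) = -100510$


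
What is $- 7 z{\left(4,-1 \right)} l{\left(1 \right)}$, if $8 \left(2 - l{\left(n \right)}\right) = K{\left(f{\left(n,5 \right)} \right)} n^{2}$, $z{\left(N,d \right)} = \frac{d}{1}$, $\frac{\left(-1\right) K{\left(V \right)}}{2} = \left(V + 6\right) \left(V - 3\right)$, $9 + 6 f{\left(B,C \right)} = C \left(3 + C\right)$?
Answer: $\frac{8113}{144} \approx 56.34$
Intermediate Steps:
$f{\left(B,C \right)} = - \frac{3}{2} + \frac{C \left(3 + C\right)}{6}$
$K{\left(V \right)} = - 2 \left(-3 + V\right) \left(6 + V\right)$ ($K{\left(V \right)} = - 2 \left(V + 6\right) \left(V - 3\right) = - 2 \left(6 + V\right) \left(-3 + V\right) = - 2 \left(-3 + V\right) \left(6 + V\right)$)
$z{\left(N,d \right)} = d$ ($z{\left(N,d \right)} = d 1 = d$)
$l{\left(n \right)} = 2 + \frac{871 n^{2}}{144}$ ($l{\left(n \right)} = 2 - \frac{\left(36 - 6 \left(- \frac{3}{2} + \frac{1}{2} \cdot 5 + \frac{5^{2}}{6}\right) - 2 \left(- \frac{3}{2} + \frac{1}{2} \cdot 5 + \frac{5^{2}}{6}\right)^{2}\right) n^{2}}{8} = 2 - \frac{\left(36 - 6 \left(- \frac{3}{2} + \frac{5}{2} + \frac{1}{6} \cdot 25\right) - 2 \left(- \frac{3}{2} + \frac{5}{2} + \frac{1}{6} \cdot 25\right)^{2}\right) n^{2}}{8} = 2 - \frac{\left(36 - 6 \left(- \frac{3}{2} + \frac{5}{2} + \frac{25}{6}\right) - 2 \left(- \frac{3}{2} + \frac{5}{2} + \frac{25}{6}\right)^{2}\right) n^{2}}{8} = 2 - \frac{\left(36 - 31 - 2 \left(\frac{31}{6}\right)^{2}\right) n^{2}}{8} = 2 - \frac{\left(36 - 31 - \frac{961}{18}\right) n^{2}}{8} = 2 - \frac{\left(- \frac{871}{18}\right) n^{2}}{8} = 2 + \frac{871 n^{2}}{144}$)
$- 7 z{\left(4,-1 \right)} l{\left(1 \right)} = \left(-7\right) \left(-1\right) \left(2 + \frac{871 \cdot 1^{2}}{144}\right) = 7 \left(2 + \frac{871}{144} \cdot 1\right) = 7 \left(2 + \frac{871}{144}\right) = 7 \cdot \frac{1159}{144} = \frac{8113}{144}$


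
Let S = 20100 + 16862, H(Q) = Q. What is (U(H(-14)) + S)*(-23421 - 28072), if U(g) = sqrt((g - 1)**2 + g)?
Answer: -1903284266 - 51493*sqrt(211) ≈ -1.9040e+9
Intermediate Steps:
S = 36962
U(g) = sqrt(g + (-1 + g)**2) (U(g) = sqrt((-1 + g)**2 + g) = sqrt(g + (-1 + g)**2))
(U(H(-14)) + S)*(-23421 - 28072) = (sqrt(-14 + (-1 - 14)**2) + 36962)*(-23421 - 28072) = (sqrt(-14 + (-15)**2) + 36962)*(-51493) = (sqrt(-14 + 225) + 36962)*(-51493) = (sqrt(211) + 36962)*(-51493) = (36962 + sqrt(211))*(-51493) = -1903284266 - 51493*sqrt(211)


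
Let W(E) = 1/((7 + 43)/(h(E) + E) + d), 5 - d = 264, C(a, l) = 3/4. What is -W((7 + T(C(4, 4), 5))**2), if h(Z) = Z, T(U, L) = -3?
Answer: 16/4119 ≈ 0.0038844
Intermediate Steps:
C(a, l) = 3/4 (C(a, l) = 3*(1/4) = 3/4)
d = -259 (d = 5 - 1*264 = 5 - 264 = -259)
W(E) = 1/(-259 + 25/E) (W(E) = 1/((7 + 43)/(E + E) - 259) = 1/(50/((2*E)) - 259) = 1/(50*(1/(2*E)) - 259) = 1/(25/E - 259) = 1/(-259 + 25/E))
-W((7 + T(C(4, 4), 5))**2) = -(7 - 3)**2/(25 - 259*(7 - 3)**2) = -4**2/(25 - 259*4**2) = -16/(25 - 259*16) = -16/(25 - 4144) = -16/(-4119) = -16*(-1)/4119 = -1*(-16/4119) = 16/4119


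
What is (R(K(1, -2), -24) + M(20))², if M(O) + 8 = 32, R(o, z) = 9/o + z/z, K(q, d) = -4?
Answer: 8281/16 ≈ 517.56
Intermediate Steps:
R(o, z) = 1 + 9/o (R(o, z) = 9/o + 1 = 1 + 9/o)
M(O) = 24 (M(O) = -8 + 32 = 24)
(R(K(1, -2), -24) + M(20))² = ((9 - 4)/(-4) + 24)² = (-¼*5 + 24)² = (-5/4 + 24)² = (91/4)² = 8281/16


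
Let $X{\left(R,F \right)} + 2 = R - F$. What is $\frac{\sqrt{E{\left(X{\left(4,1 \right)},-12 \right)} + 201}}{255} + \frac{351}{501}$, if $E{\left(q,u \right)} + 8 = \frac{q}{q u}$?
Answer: $\frac{117}{167} + \frac{\sqrt{6945}}{1530} \approx 0.75507$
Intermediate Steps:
$X{\left(R,F \right)} = -2 + R - F$ ($X{\left(R,F \right)} = -2 - \left(F - R\right) = -2 + R - F$)
$E{\left(q,u \right)} = -8 + \frac{1}{u}$ ($E{\left(q,u \right)} = -8 + \frac{q}{q u} = -8 + q \frac{1}{q u} = -8 + \frac{1}{u}$)
$\frac{\sqrt{E{\left(X{\left(4,1 \right)},-12 \right)} + 201}}{255} + \frac{351}{501} = \frac{\sqrt{\left(-8 + \frac{1}{-12}\right) + 201}}{255} + \frac{351}{501} = \sqrt{\left(-8 - \frac{1}{12}\right) + 201} \cdot \frac{1}{255} + 351 \cdot \frac{1}{501} = \sqrt{- \frac{97}{12} + 201} \cdot \frac{1}{255} + \frac{117}{167} = \sqrt{\frac{2315}{12}} \cdot \frac{1}{255} + \frac{117}{167} = \frac{\sqrt{6945}}{6} \cdot \frac{1}{255} + \frac{117}{167} = \frac{\sqrt{6945}}{1530} + \frac{117}{167} = \frac{117}{167} + \frac{\sqrt{6945}}{1530}$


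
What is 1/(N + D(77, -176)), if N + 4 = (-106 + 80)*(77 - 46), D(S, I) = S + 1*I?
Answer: -1/909 ≈ -0.0011001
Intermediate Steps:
D(S, I) = I + S (D(S, I) = S + I = I + S)
N = -810 (N = -4 + (-106 + 80)*(77 - 46) = -4 - 26*31 = -4 - 806 = -810)
1/(N + D(77, -176)) = 1/(-810 + (-176 + 77)) = 1/(-810 - 99) = 1/(-909) = -1/909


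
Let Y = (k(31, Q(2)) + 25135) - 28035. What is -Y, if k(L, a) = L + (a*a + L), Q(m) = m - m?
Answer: 2838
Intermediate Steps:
Q(m) = 0
k(L, a) = a**2 + 2*L (k(L, a) = L + (a**2 + L) = L + (L + a**2) = a**2 + 2*L)
Y = -2838 (Y = ((0**2 + 2*31) + 25135) - 28035 = ((0 + 62) + 25135) - 28035 = (62 + 25135) - 28035 = 25197 - 28035 = -2838)
-Y = -1*(-2838) = 2838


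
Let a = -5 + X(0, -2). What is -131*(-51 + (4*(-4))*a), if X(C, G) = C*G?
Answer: -3799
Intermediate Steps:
a = -5 (a = -5 + 0*(-2) = -5 + 0 = -5)
-131*(-51 + (4*(-4))*a) = -131*(-51 + (4*(-4))*(-5)) = -131*(-51 - 16*(-5)) = -131*(-51 + 80) = -131*29 = -3799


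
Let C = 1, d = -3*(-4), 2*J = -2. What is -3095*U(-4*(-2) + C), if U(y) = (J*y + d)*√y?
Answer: -27855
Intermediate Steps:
J = -1 (J = (½)*(-2) = -1)
d = 12
U(y) = √y*(12 - y) (U(y) = (-y + 12)*√y = (12 - y)*√y = √y*(12 - y))
-3095*U(-4*(-2) + C) = -3095*√(-4*(-2) + 1)*(12 - (-4*(-2) + 1)) = -3095*√(8 + 1)*(12 - (8 + 1)) = -3095*√9*(12 - 1*9) = -9285*(12 - 9) = -9285*3 = -3095*9 = -27855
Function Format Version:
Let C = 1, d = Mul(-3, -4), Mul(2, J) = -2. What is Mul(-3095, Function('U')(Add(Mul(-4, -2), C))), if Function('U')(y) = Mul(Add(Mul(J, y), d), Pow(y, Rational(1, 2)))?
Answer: -27855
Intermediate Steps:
J = -1 (J = Mul(Rational(1, 2), -2) = -1)
d = 12
Function('U')(y) = Mul(Pow(y, Rational(1, 2)), Add(12, Mul(-1, y))) (Function('U')(y) = Mul(Add(Mul(-1, y), 12), Pow(y, Rational(1, 2))) = Mul(Add(12, Mul(-1, y)), Pow(y, Rational(1, 2))) = Mul(Pow(y, Rational(1, 2)), Add(12, Mul(-1, y))))
Mul(-3095, Function('U')(Add(Mul(-4, -2), C))) = Mul(-3095, Mul(Pow(Add(Mul(-4, -2), 1), Rational(1, 2)), Add(12, Mul(-1, Add(Mul(-4, -2), 1))))) = Mul(-3095, Mul(Pow(Add(8, 1), Rational(1, 2)), Add(12, Mul(-1, Add(8, 1))))) = Mul(-3095, Mul(Pow(9, Rational(1, 2)), Add(12, Mul(-1, 9)))) = Mul(-3095, Mul(3, Add(12, -9))) = Mul(-3095, Mul(3, 3)) = Mul(-3095, 9) = -27855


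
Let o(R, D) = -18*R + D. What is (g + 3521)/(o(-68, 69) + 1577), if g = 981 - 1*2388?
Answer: 151/205 ≈ 0.73659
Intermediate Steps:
g = -1407 (g = 981 - 2388 = -1407)
o(R, D) = D - 18*R
(g + 3521)/(o(-68, 69) + 1577) = (-1407 + 3521)/((69 - 18*(-68)) + 1577) = 2114/((69 + 1224) + 1577) = 2114/(1293 + 1577) = 2114/2870 = 2114*(1/2870) = 151/205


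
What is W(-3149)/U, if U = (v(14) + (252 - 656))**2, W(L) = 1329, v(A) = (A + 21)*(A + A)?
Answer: 443/110592 ≈ 0.0040057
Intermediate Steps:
v(A) = 2*A*(21 + A) (v(A) = (21 + A)*(2*A) = 2*A*(21 + A))
U = 331776 (U = (2*14*(21 + 14) + (252 - 656))**2 = (2*14*35 - 404)**2 = (980 - 404)**2 = 576**2 = 331776)
W(-3149)/U = 1329/331776 = 1329*(1/331776) = 443/110592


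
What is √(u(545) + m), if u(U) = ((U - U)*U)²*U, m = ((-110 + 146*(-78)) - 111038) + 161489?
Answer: √38953 ≈ 197.37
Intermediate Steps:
m = 38953 (m = ((-110 - 11388) - 111038) + 161489 = (-11498 - 111038) + 161489 = -122536 + 161489 = 38953)
u(U) = 0 (u(U) = (0*U)²*U = 0²*U = 0*U = 0)
√(u(545) + m) = √(0 + 38953) = √38953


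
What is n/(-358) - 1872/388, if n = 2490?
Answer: -204537/17363 ≈ -11.780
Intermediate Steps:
n/(-358) - 1872/388 = 2490/(-358) - 1872/388 = 2490*(-1/358) - 1872*1/388 = -1245/179 - 468/97 = -204537/17363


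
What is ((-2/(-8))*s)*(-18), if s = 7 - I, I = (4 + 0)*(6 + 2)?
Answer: 225/2 ≈ 112.50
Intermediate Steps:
I = 32 (I = 4*8 = 32)
s = -25 (s = 7 - 1*32 = 7 - 32 = -25)
((-2/(-8))*s)*(-18) = (-2/(-8)*(-25))*(-18) = (-2*(-⅛)*(-25))*(-18) = ((¼)*(-25))*(-18) = -25/4*(-18) = 225/2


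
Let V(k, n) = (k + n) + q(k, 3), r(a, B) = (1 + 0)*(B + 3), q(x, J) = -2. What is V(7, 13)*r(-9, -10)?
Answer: -126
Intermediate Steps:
r(a, B) = 3 + B (r(a, B) = 1*(3 + B) = 3 + B)
V(k, n) = -2 + k + n (V(k, n) = (k + n) - 2 = -2 + k + n)
V(7, 13)*r(-9, -10) = (-2 + 7 + 13)*(3 - 10) = 18*(-7) = -126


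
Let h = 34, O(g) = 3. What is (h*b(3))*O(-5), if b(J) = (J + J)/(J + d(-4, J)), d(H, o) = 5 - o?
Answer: 612/5 ≈ 122.40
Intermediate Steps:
b(J) = 2*J/5 (b(J) = (J + J)/(J + (5 - J)) = (2*J)/5 = (2*J)*(1/5) = 2*J/5)
(h*b(3))*O(-5) = (34*((2/5)*3))*3 = (34*(6/5))*3 = (204/5)*3 = 612/5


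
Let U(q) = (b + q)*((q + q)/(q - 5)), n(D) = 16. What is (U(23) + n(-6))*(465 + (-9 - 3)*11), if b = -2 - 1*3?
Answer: 20646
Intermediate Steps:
b = -5 (b = -2 - 3 = -5)
U(q) = 2*q (U(q) = (-5 + q)*((q + q)/(q - 5)) = (-5 + q)*((2*q)/(-5 + q)) = (-5 + q)*(2*q/(-5 + q)) = 2*q)
(U(23) + n(-6))*(465 + (-9 - 3)*11) = (2*23 + 16)*(465 + (-9 - 3)*11) = (46 + 16)*(465 - 12*11) = 62*(465 - 132) = 62*333 = 20646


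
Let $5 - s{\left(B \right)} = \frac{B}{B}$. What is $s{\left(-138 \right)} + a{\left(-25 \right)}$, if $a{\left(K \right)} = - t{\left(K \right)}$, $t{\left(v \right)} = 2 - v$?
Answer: $-23$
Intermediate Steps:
$s{\left(B \right)} = 4$ ($s{\left(B \right)} = 5 - \frac{B}{B} = 5 - 1 = 4$)
$a{\left(K \right)} = -2 + K$ ($a{\left(K \right)} = - (2 - K) = -2 + K$)
$s{\left(-138 \right)} + a{\left(-25 \right)} = 4 - 27 = -23$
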